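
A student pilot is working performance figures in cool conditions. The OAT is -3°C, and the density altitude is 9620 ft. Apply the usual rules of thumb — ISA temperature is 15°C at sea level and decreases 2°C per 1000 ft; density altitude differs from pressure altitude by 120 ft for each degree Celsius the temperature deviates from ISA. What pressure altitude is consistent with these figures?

DA = PA + 120 × (OAT − (15 − 2·PA/1000)) = PA + 120·OAT − 1800 + 0.24·PA = 1.24·PA + 120·OAT − 1800.
So 1.24·PA = 9620 − 120 × (-3) + 1800 = 11780.
PA = 11780 / 1.24 = 9500 ft.

9500 ft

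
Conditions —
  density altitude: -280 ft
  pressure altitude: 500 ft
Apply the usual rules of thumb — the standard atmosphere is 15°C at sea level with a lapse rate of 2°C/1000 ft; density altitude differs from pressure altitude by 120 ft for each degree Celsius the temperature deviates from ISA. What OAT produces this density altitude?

Density altitude − pressure altitude = -280 − 500 = -780 ft.
At 120 ft/°C that is an ISA deviation of -780/120 = -6.5°C.
ISA temperature at 500 ft = 15 − 2 × (500/1000) = 14°C.
OAT = ISA + deviation = 14 + (-6.5) = 7.5°C.

7.5°C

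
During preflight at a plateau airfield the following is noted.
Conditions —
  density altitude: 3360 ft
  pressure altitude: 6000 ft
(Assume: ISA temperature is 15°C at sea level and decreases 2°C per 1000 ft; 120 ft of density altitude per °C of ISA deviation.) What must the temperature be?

Density altitude − pressure altitude = 3360 − 6000 = -2640 ft.
At 120 ft/°C that is an ISA deviation of -2640/120 = -22°C.
ISA temperature at 6000 ft = 15 − 2 × (6000/1000) = 3°C.
OAT = ISA + deviation = 3 + (-22) = -19°C.

-19°C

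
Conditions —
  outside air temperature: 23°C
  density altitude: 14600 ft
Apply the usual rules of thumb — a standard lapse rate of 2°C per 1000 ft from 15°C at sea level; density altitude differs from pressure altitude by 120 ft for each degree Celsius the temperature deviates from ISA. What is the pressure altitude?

DA = PA + 120 × (OAT − (15 − 2·PA/1000)) = PA + 120·OAT − 1800 + 0.24·PA = 1.24·PA + 120·OAT − 1800.
So 1.24·PA = 14600 − 120 × 23 + 1800 = 13640.
PA = 13640 / 1.24 = 11000 ft.

11000 ft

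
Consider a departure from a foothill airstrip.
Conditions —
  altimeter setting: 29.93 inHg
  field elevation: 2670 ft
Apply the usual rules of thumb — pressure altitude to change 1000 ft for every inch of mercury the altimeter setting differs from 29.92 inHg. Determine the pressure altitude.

2660 ft

Pressure correction = (29.92 − 29.93) × 1000 = -10 ft.
Pressure altitude = 2670 + (-10) = 2660 ft.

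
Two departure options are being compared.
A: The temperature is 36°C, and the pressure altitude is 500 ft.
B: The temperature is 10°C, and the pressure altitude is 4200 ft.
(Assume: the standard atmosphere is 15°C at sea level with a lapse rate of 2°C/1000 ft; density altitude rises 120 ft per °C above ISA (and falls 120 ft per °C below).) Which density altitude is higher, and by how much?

B by 1468 ft

A: ISA temp = 14°C, deviation +22°C, DA = 500 + 120 × 22 = 3140 ft.
B: ISA temp = 6.6°C, deviation +3.4°C, DA = 4200 + 120 × 3.4 = 4608 ft.
B is higher by 4608 − 3140 = 1468 ft.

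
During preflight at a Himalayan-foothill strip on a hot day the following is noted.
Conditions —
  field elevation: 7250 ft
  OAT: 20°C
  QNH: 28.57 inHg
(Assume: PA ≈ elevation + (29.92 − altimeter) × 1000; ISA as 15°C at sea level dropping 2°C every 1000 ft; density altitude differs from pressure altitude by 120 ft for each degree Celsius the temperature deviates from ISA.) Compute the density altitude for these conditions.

Pressure altitude = 7250 + (29.92 − 28.57) × 1000 = 7250 + (+1350) = 8600 ft.
ISA temperature at 8600 ft = 15 − 2 × (8600/1000) = -2.2°C.
ISA deviation = 20 − (-2.2) = +22.2°C.
Density altitude = 8600 + 120 × (22.2) = 11264 ft.

11264 ft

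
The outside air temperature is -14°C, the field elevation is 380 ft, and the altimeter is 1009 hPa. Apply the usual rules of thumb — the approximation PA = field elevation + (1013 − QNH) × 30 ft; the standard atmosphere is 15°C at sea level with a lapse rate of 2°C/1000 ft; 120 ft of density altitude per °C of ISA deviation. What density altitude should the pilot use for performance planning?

-2860 ft

Pressure altitude = 380 + (1013 − 1009) × 30 = 380 + (+120) = 500 ft.
ISA temperature at 500 ft = 15 − 2 × (500/1000) = 14°C.
ISA deviation = -14 − 14 = -28°C.
Density altitude = 500 + 120 × (-28) = -2860 ft.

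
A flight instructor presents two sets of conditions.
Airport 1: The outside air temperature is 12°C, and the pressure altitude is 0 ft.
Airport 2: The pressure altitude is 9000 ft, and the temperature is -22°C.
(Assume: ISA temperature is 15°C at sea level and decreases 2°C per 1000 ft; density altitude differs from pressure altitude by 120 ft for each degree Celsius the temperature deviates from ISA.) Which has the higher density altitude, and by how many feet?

Airport 2 by 7080 ft

Airport 1: ISA temp = 15°C, deviation -3°C, DA = 0 + 120 × (-3) = -360 ft.
Airport 2: ISA temp = -3°C, deviation -19°C, DA = 9000 + 120 × (-19) = 6720 ft.
Airport 2 is higher by 6720 − (-360) = 7080 ft.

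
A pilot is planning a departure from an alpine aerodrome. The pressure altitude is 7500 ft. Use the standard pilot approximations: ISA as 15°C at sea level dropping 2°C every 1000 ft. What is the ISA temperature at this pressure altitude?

0°C

ISA temperature = 15 − 2 × (7500/1000) = 15 − 15 = 0°C.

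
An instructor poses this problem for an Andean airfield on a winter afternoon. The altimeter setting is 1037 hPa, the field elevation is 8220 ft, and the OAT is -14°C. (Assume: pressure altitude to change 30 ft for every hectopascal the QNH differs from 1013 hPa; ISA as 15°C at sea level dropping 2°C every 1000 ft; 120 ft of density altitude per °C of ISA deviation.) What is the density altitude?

5820 ft

Pressure altitude = 8220 + (1013 − 1037) × 30 = 8220 + (-720) = 7500 ft.
ISA temperature at 7500 ft = 15 − 2 × (7500/1000) = 0°C.
ISA deviation = -14 − 0 = -14°C.
Density altitude = 7500 + 120 × (-14) = 5820 ft.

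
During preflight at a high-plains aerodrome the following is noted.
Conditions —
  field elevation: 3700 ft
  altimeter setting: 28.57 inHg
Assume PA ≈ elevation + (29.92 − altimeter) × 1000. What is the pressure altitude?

Pressure correction = (29.92 − 28.57) × 1000 = +1350 ft.
Pressure altitude = 3700 + (+1350) = 5050 ft.

5050 ft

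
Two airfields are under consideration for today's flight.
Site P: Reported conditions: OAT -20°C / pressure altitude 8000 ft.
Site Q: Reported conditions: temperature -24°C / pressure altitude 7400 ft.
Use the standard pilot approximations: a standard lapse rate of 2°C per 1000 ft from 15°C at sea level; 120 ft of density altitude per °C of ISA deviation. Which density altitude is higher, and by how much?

Site P by 1224 ft

Site P: ISA temp = -1°C, deviation -19°C, DA = 8000 + 120 × (-19) = 5720 ft.
Site Q: ISA temp = 0.2°C, deviation -24.2°C, DA = 7400 + 120 × (-24.2) = 4496 ft.
Site P is higher by 5720 − 4496 = 1224 ft.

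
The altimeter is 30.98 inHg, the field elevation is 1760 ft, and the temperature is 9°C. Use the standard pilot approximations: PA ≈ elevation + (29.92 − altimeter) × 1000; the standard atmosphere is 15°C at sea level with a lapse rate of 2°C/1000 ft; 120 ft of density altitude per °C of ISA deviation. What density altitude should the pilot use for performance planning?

148 ft

Pressure altitude = 1760 + (29.92 − 30.98) × 1000 = 1760 + (-1060) = 700 ft.
ISA temperature at 700 ft = 15 − 2 × (700/1000) = 13.6°C.
ISA deviation = 9 − 13.6 = -4.6°C.
Density altitude = 700 + 120 × (-4.6) = 148 ft.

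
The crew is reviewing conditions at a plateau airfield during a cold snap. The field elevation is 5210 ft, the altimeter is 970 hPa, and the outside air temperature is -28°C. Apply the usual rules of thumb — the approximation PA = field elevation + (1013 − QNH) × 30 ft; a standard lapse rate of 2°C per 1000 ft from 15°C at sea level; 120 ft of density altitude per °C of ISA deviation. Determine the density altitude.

2900 ft

Pressure altitude = 5210 + (1013 − 970) × 30 = 5210 + (+1290) = 6500 ft.
ISA temperature at 6500 ft = 15 − 2 × (6500/1000) = 2°C.
ISA deviation = -28 − 2 = -30°C.
Density altitude = 6500 + 120 × (-30) = 2900 ft.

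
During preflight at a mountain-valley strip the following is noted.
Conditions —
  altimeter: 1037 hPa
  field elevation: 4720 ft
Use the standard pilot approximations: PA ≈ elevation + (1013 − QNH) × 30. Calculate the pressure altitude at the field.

Pressure correction = (1013 − 1037) × 30 = -720 ft.
Pressure altitude = 4720 + (-720) = 4000 ft.

4000 ft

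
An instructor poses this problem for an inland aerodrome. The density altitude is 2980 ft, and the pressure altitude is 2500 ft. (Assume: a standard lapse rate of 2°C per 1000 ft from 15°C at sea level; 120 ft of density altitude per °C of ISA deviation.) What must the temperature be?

Density altitude − pressure altitude = 2980 − 2500 = +480 ft.
At 120 ft/°C that is an ISA deviation of 480/120 = +4°C.
ISA temperature at 2500 ft = 15 − 2 × (2500/1000) = 10°C.
OAT = ISA + deviation = 10 + (+4) = 14°C.

14°C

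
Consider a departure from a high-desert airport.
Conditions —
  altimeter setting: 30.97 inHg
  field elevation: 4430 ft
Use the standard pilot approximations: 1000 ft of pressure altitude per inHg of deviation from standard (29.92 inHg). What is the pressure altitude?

3380 ft

Pressure correction = (29.92 − 30.97) × 1000 = -1050 ft.
Pressure altitude = 4430 + (-1050) = 3380 ft.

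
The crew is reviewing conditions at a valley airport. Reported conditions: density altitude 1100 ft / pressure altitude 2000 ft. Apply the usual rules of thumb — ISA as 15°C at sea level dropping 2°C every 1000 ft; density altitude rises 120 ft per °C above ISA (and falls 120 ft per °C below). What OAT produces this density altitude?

Density altitude − pressure altitude = 1100 − 2000 = -900 ft.
At 120 ft/°C that is an ISA deviation of -900/120 = -7.5°C.
ISA temperature at 2000 ft = 15 − 2 × (2000/1000) = 11°C.
OAT = ISA + deviation = 11 + (-7.5) = 3.5°C.

3.5°C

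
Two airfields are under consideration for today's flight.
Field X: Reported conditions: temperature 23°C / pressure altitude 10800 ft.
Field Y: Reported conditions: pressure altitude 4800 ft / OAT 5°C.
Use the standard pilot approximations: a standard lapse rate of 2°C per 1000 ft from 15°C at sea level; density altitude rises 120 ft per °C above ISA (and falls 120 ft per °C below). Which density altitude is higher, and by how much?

Field X: ISA temp = -6.6°C, deviation +29.6°C, DA = 10800 + 120 × 29.6 = 14352 ft.
Field Y: ISA temp = 5.4°C, deviation -0.4°C, DA = 4800 + 120 × (-0.4) = 4752 ft.
Field X is higher by 14352 − 4752 = 9600 ft.

Field X by 9600 ft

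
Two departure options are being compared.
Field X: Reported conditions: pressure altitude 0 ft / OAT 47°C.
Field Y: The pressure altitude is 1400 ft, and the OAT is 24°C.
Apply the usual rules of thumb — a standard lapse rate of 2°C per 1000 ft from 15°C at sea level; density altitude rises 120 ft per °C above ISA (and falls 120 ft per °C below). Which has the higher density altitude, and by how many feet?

Field X by 1024 ft

Field X: ISA temp = 15°C, deviation +32°C, DA = 0 + 120 × 32 = 3840 ft.
Field Y: ISA temp = 12.2°C, deviation +11.8°C, DA = 1400 + 120 × 11.8 = 2816 ft.
Field X is higher by 3840 − 2816 = 1024 ft.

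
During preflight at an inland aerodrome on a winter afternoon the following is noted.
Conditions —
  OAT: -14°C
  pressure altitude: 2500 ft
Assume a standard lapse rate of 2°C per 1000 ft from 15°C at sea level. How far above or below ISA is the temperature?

ISA temperature at 2500 ft = 15 − 2 × (2500/1000) = 10°C.
Deviation = OAT − ISA = -14 − 10 = -24°C.

ISA-24°C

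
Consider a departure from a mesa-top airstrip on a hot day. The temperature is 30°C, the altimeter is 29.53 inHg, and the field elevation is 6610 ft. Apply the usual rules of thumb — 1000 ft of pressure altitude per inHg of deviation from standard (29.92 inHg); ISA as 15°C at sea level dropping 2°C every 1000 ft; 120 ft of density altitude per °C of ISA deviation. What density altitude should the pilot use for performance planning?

Pressure altitude = 6610 + (29.92 − 29.53) × 1000 = 6610 + (+390) = 7000 ft.
ISA temperature at 7000 ft = 15 − 2 × (7000/1000) = 1°C.
ISA deviation = 30 − 1 = +29°C.
Density altitude = 7000 + 120 × (29) = 10480 ft.

10480 ft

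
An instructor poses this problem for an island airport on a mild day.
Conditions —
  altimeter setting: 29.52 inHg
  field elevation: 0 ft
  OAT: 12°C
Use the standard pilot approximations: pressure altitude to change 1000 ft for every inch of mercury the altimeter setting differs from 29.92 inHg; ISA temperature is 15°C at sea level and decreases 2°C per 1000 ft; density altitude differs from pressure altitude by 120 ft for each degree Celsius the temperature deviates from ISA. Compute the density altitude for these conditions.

136 ft

Pressure altitude = 0 + (29.92 − 29.52) × 1000 = 0 + (+400) = 400 ft.
ISA temperature at 400 ft = 15 − 2 × (400/1000) = 14.2°C.
ISA deviation = 12 − 14.2 = -2.2°C.
Density altitude = 400 + 120 × (-2.2) = 136 ft.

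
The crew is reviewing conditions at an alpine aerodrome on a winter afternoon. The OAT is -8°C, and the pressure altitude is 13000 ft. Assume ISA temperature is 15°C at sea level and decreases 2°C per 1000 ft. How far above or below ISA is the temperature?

ISA temperature at 13000 ft = 15 − 2 × (13000/1000) = -11°C.
Deviation = OAT − ISA = -8 − (-11) = +3°C.

ISA+3°C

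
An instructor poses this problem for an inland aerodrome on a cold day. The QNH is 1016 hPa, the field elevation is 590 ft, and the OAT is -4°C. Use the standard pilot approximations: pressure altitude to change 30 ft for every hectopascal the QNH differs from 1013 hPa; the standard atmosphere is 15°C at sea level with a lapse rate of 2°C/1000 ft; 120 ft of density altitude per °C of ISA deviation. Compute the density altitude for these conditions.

Pressure altitude = 590 + (1013 − 1016) × 30 = 590 + (-90) = 500 ft.
ISA temperature at 500 ft = 15 − 2 × (500/1000) = 14°C.
ISA deviation = -4 − 14 = -18°C.
Density altitude = 500 + 120 × (-18) = -1660 ft.

-1660 ft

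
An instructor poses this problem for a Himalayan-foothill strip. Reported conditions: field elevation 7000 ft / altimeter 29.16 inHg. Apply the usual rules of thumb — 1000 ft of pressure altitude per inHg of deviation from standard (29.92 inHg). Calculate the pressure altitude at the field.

Pressure correction = (29.92 − 29.16) × 1000 = +760 ft.
Pressure altitude = 7000 + (+760) = 7760 ft.

7760 ft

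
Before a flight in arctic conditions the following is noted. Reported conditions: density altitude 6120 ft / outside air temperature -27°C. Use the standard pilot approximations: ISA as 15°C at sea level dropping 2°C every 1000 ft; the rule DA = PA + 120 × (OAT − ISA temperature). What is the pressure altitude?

9000 ft

DA = PA + 120 × (OAT − (15 − 2·PA/1000)) = PA + 120·OAT − 1800 + 0.24·PA = 1.24·PA + 120·OAT − 1800.
So 1.24·PA = 6120 − 120 × (-27) + 1800 = 11160.
PA = 11160 / 1.24 = 9000 ft.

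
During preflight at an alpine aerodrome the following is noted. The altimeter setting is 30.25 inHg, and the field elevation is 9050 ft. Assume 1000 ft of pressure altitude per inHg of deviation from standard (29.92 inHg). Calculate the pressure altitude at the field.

8720 ft

Pressure correction = (29.92 − 30.25) × 1000 = -330 ft.
Pressure altitude = 9050 + (-330) = 8720 ft.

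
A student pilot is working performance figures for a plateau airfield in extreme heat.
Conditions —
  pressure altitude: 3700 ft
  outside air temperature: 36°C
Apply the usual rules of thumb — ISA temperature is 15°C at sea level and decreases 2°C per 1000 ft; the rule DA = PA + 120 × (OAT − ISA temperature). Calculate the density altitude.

7108 ft

ISA temperature at 3700 ft = 15 − 2 × (3700/1000) = 7.6°C.
ISA deviation = 36 − 7.6 = +28.4°C.
Density altitude = 3700 + 120 × (28.4) = 3700 + (+3408) = 7108 ft.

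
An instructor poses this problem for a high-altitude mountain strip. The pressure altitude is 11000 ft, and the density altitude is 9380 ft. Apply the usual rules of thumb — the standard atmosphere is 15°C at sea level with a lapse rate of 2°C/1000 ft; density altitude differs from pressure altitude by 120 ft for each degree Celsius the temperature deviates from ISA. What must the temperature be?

Density altitude − pressure altitude = 9380 − 11000 = -1620 ft.
At 120 ft/°C that is an ISA deviation of -1620/120 = -13.5°C.
ISA temperature at 11000 ft = 15 − 2 × (11000/1000) = -7°C.
OAT = ISA + deviation = -7 + (-13.5) = -20.5°C.

-20.5°C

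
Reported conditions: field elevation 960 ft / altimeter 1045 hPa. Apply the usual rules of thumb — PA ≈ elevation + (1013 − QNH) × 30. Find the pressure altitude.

Pressure correction = (1013 − 1045) × 30 = -960 ft.
Pressure altitude = 960 + (-960) = 0 ft.

0 ft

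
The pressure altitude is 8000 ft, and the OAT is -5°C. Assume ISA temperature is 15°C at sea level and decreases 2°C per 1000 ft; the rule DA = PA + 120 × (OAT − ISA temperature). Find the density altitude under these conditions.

ISA temperature at 8000 ft = 15 − 2 × (8000/1000) = -1°C.
ISA deviation = -5 − (-1) = -4°C.
Density altitude = 8000 + 120 × (-4) = 8000 + (-480) = 7520 ft.

7520 ft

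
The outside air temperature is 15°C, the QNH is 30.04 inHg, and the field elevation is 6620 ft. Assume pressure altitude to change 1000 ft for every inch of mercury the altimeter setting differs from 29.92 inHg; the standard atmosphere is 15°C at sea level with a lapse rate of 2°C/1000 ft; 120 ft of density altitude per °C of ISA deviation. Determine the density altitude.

Pressure altitude = 6620 + (29.92 − 30.04) × 1000 = 6620 + (-120) = 6500 ft.
ISA temperature at 6500 ft = 15 − 2 × (6500/1000) = 2°C.
ISA deviation = 15 − 2 = +13°C.
Density altitude = 6500 + 120 × (13) = 8060 ft.

8060 ft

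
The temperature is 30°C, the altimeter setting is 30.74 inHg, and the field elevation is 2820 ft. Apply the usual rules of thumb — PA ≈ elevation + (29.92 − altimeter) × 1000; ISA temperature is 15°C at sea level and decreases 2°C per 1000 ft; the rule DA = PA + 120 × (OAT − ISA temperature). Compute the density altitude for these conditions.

Pressure altitude = 2820 + (29.92 − 30.74) × 1000 = 2820 + (-820) = 2000 ft.
ISA temperature at 2000 ft = 15 − 2 × (2000/1000) = 11°C.
ISA deviation = 30 − 11 = +19°C.
Density altitude = 2000 + 120 × (19) = 4280 ft.

4280 ft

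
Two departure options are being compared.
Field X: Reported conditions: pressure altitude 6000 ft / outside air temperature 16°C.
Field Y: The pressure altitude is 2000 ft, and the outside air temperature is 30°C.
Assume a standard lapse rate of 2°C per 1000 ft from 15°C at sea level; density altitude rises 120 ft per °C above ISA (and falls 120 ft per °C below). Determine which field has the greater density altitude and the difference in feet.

Field X: ISA temp = 3°C, deviation +13°C, DA = 6000 + 120 × 13 = 7560 ft.
Field Y: ISA temp = 11°C, deviation +19°C, DA = 2000 + 120 × 19 = 4280 ft.
Field X is higher by 7560 − 4280 = 3280 ft.

Field X by 3280 ft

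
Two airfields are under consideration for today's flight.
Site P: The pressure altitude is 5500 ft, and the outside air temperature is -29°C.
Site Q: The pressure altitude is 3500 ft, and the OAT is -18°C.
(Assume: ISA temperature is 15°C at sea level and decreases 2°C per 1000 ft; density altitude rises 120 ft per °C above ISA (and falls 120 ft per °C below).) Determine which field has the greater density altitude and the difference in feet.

Site P by 1160 ft

Site P: ISA temp = 4°C, deviation -33°C, DA = 5500 + 120 × (-33) = 1540 ft.
Site Q: ISA temp = 8°C, deviation -26°C, DA = 3500 + 120 × (-26) = 380 ft.
Site P is higher by 1540 − 380 = 1160 ft.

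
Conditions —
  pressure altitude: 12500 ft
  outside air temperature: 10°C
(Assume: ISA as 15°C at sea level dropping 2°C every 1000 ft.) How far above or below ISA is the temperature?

ISA temperature at 12500 ft = 15 − 2 × (12500/1000) = -10°C.
Deviation = OAT − ISA = 10 − (-10) = +20°C.

ISA+20°C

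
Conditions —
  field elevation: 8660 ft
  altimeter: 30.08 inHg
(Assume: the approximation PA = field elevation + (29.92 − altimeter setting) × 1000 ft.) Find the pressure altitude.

8500 ft

Pressure correction = (29.92 − 30.08) × 1000 = -160 ft.
Pressure altitude = 8660 + (-160) = 8500 ft.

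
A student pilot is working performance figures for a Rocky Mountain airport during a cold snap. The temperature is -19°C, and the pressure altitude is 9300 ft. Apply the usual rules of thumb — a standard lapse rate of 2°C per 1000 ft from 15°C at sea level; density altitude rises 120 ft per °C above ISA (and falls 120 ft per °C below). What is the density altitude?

ISA temperature at 9300 ft = 15 − 2 × (9300/1000) = -3.6°C.
ISA deviation = -19 − (-3.6) = -15.4°C.
Density altitude = 9300 + 120 × (-15.4) = 9300 + (-1848) = 7452 ft.

7452 ft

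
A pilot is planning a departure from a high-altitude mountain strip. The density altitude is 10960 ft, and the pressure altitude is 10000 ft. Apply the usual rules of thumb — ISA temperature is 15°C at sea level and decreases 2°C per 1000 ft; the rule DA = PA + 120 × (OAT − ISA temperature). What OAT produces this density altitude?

Density altitude − pressure altitude = 10960 − 10000 = +960 ft.
At 120 ft/°C that is an ISA deviation of 960/120 = +8°C.
ISA temperature at 10000 ft = 15 − 2 × (10000/1000) = -5°C.
OAT = ISA + deviation = -5 + (+8) = 3°C.

3°C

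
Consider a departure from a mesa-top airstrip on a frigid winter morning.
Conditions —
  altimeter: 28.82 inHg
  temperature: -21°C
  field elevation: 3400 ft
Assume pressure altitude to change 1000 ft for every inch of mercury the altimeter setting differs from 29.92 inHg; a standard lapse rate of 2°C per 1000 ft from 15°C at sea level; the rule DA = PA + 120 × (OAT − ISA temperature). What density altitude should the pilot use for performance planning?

1260 ft

Pressure altitude = 3400 + (29.92 − 28.82) × 1000 = 3400 + (+1100) = 4500 ft.
ISA temperature at 4500 ft = 15 − 2 × (4500/1000) = 6°C.
ISA deviation = -21 − 6 = -27°C.
Density altitude = 4500 + 120 × (-27) = 1260 ft.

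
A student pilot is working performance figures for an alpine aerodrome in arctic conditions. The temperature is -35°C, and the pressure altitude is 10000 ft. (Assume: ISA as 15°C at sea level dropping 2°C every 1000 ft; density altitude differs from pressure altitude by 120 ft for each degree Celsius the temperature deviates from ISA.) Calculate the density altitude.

6400 ft

ISA temperature at 10000 ft = 15 − 2 × (10000/1000) = -5°C.
ISA deviation = -35 − (-5) = -30°C.
Density altitude = 10000 + 120 × (-30) = 10000 + (-3600) = 6400 ft.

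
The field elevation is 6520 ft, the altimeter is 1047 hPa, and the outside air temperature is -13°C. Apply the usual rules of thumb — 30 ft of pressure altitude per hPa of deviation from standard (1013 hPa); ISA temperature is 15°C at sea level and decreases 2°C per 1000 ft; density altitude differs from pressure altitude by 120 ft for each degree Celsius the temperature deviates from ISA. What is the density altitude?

3460 ft

Pressure altitude = 6520 + (1013 − 1047) × 30 = 6520 + (-1020) = 5500 ft.
ISA temperature at 5500 ft = 15 − 2 × (5500/1000) = 4°C.
ISA deviation = -13 − 4 = -17°C.
Density altitude = 5500 + 120 × (-17) = 3460 ft.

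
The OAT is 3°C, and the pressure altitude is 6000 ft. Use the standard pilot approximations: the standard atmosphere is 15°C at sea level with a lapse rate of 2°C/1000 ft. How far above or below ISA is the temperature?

ISA0°C

ISA temperature at 6000 ft = 15 − 2 × (6000/1000) = 3°C.
Deviation = OAT − ISA = 3 − 3 = 0°C.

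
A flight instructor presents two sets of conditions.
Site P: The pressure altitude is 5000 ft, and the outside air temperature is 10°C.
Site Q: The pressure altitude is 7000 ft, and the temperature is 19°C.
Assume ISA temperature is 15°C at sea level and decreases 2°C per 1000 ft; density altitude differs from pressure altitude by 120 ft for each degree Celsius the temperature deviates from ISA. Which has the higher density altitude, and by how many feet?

Site Q by 3560 ft

Site P: ISA temp = 5°C, deviation +5°C, DA = 5000 + 120 × 5 = 5600 ft.
Site Q: ISA temp = 1°C, deviation +18°C, DA = 7000 + 120 × 18 = 9160 ft.
Site Q is higher by 9160 − 5600 = 3560 ft.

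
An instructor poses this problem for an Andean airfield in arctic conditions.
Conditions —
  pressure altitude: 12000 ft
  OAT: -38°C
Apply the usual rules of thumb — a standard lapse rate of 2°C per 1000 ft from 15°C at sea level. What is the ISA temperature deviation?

ISA temperature at 12000 ft = 15 − 2 × (12000/1000) = -9°C.
Deviation = OAT − ISA = -38 − (-9) = -29°C.

ISA-29°C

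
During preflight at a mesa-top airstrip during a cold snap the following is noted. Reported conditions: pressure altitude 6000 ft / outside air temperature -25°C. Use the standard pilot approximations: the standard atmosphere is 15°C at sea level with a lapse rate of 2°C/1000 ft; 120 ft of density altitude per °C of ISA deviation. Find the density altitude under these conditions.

2640 ft

ISA temperature at 6000 ft = 15 − 2 × (6000/1000) = 3°C.
ISA deviation = -25 − 3 = -28°C.
Density altitude = 6000 + 120 × (-28) = 6000 + (-3360) = 2640 ft.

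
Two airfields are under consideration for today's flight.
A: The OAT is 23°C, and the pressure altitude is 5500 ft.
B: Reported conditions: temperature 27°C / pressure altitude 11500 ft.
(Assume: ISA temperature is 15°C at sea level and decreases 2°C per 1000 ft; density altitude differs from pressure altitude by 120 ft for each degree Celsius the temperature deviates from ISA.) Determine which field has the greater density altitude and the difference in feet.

B by 7920 ft

A: ISA temp = 4°C, deviation +19°C, DA = 5500 + 120 × 19 = 7780 ft.
B: ISA temp = -8°C, deviation +35°C, DA = 11500 + 120 × 35 = 15700 ft.
B is higher by 15700 − 7780 = 7920 ft.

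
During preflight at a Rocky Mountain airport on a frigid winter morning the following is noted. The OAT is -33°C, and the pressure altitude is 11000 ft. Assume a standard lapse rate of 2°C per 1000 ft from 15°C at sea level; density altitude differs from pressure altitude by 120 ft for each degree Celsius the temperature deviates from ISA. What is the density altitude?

ISA temperature at 11000 ft = 15 − 2 × (11000/1000) = -7°C.
ISA deviation = -33 − (-7) = -26°C.
Density altitude = 11000 + 120 × (-26) = 11000 + (-3120) = 7880 ft.

7880 ft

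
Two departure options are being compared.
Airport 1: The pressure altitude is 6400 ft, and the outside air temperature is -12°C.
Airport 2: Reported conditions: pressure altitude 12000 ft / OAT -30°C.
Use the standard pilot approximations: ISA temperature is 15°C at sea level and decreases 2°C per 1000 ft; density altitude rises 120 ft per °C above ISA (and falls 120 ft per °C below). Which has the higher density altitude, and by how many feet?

Airport 1: ISA temp = 2.2°C, deviation -14.2°C, DA = 6400 + 120 × (-14.2) = 4696 ft.
Airport 2: ISA temp = -9°C, deviation -21°C, DA = 12000 + 120 × (-21) = 9480 ft.
Airport 2 is higher by 9480 − 4696 = 4784 ft.

Airport 2 by 4784 ft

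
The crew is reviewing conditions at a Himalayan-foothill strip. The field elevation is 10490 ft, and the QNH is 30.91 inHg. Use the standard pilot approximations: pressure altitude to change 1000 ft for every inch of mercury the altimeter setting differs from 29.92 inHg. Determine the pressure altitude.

9500 ft

Pressure correction = (29.92 − 30.91) × 1000 = -990 ft.
Pressure altitude = 10490 + (-990) = 9500 ft.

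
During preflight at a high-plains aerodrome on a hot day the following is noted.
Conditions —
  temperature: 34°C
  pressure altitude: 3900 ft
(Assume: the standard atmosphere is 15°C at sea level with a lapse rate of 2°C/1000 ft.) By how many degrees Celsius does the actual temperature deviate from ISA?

ISA temperature at 3900 ft = 15 − 2 × (3900/1000) = 7.2°C.
Deviation = OAT − ISA = 34 − 7.2 = +26.8°C.

ISA+26.8°C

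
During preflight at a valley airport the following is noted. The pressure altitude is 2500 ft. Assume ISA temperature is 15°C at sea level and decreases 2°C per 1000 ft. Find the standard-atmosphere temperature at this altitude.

10°C

ISA temperature = 15 − 2 × (2500/1000) = 15 − 5 = 10°C.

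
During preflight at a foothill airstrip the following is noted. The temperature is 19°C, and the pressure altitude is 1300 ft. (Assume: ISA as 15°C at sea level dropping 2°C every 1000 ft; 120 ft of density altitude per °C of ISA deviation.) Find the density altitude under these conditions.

2092 ft

ISA temperature at 1300 ft = 15 − 2 × (1300/1000) = 12.4°C.
ISA deviation = 19 − 12.4 = +6.6°C.
Density altitude = 1300 + 120 × (6.6) = 1300 + (+792) = 2092 ft.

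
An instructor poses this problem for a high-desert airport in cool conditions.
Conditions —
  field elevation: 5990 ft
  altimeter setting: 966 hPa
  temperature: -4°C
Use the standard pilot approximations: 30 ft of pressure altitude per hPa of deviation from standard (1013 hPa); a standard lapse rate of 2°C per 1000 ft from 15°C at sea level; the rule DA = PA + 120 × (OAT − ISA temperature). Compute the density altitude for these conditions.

6896 ft

Pressure altitude = 5990 + (1013 − 966) × 30 = 5990 + (+1410) = 7400 ft.
ISA temperature at 7400 ft = 15 − 2 × (7400/1000) = 0.2°C.
ISA deviation = -4 − 0.2 = -4.2°C.
Density altitude = 7400 + 120 × (-4.2) = 6896 ft.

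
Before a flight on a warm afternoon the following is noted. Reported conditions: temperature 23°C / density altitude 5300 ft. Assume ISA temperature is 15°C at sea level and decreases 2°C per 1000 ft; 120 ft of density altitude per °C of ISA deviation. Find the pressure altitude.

DA = PA + 120 × (OAT − (15 − 2·PA/1000)) = PA + 120·OAT − 1800 + 0.24·PA = 1.24·PA + 120·OAT − 1800.
So 1.24·PA = 5300 − 120 × 23 + 1800 = 4340.
PA = 4340 / 1.24 = 3500 ft.

3500 ft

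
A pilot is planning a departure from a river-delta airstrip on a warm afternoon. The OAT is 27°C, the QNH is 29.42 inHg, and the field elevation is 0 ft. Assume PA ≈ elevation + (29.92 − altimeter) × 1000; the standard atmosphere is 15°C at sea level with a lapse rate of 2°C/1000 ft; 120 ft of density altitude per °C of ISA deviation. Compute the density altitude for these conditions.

Pressure altitude = 0 + (29.92 − 29.42) × 1000 = 0 + (+500) = 500 ft.
ISA temperature at 500 ft = 15 − 2 × (500/1000) = 14°C.
ISA deviation = 27 − 14 = +13°C.
Density altitude = 500 + 120 × (13) = 2060 ft.

2060 ft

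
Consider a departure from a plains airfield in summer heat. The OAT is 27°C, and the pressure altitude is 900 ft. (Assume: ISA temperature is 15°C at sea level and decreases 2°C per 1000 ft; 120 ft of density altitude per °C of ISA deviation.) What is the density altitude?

ISA temperature at 900 ft = 15 − 2 × (900/1000) = 13.2°C.
ISA deviation = 27 − 13.2 = +13.8°C.
Density altitude = 900 + 120 × (13.8) = 900 + (+1656) = 2556 ft.

2556 ft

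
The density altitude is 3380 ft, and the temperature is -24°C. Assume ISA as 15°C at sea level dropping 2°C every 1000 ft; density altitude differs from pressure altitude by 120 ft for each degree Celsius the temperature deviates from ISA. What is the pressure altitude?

6500 ft

DA = PA + 120 × (OAT − (15 − 2·PA/1000)) = PA + 120·OAT − 1800 + 0.24·PA = 1.24·PA + 120·OAT − 1800.
So 1.24·PA = 3380 − 120 × (-24) + 1800 = 8060.
PA = 8060 / 1.24 = 6500 ft.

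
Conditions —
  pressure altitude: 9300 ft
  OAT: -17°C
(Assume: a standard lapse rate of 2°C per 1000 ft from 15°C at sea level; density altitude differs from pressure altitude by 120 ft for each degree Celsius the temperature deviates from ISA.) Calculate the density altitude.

7692 ft

ISA temperature at 9300 ft = 15 − 2 × (9300/1000) = -3.6°C.
ISA deviation = -17 − (-3.6) = -13.4°C.
Density altitude = 9300 + 120 × (-13.4) = 9300 + (-1608) = 7692 ft.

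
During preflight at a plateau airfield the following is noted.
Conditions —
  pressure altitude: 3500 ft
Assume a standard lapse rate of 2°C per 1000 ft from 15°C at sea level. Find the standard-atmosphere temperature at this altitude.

8°C

ISA temperature = 15 − 2 × (3500/1000) = 15 − 7 = 8°C.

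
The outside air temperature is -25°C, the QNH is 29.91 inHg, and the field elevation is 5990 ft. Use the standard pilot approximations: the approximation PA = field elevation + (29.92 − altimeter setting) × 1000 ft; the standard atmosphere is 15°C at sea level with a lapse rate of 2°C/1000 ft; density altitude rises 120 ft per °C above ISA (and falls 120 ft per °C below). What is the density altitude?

2640 ft

Pressure altitude = 5990 + (29.92 − 29.91) × 1000 = 5990 + (+10) = 6000 ft.
ISA temperature at 6000 ft = 15 − 2 × (6000/1000) = 3°C.
ISA deviation = -25 − 3 = -28°C.
Density altitude = 6000 + 120 × (-28) = 2640 ft.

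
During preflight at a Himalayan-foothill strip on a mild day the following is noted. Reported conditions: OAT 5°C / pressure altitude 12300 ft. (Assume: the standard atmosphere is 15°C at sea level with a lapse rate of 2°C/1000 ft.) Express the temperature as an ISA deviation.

ISA temperature at 12300 ft = 15 − 2 × (12300/1000) = -9.6°C.
Deviation = OAT − ISA = 5 − (-9.6) = +14.6°C.

ISA+14.6°C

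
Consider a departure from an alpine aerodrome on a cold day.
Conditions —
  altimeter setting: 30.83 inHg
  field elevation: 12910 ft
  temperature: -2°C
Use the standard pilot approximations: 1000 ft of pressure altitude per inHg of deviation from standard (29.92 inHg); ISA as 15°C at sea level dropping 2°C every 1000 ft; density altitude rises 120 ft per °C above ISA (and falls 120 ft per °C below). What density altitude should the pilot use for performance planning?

12840 ft

Pressure altitude = 12910 + (29.92 − 30.83) × 1000 = 12910 + (-910) = 12000 ft.
ISA temperature at 12000 ft = 15 − 2 × (12000/1000) = -9°C.
ISA deviation = -2 − (-9) = +7°C.
Density altitude = 12000 + 120 × (7) = 12840 ft.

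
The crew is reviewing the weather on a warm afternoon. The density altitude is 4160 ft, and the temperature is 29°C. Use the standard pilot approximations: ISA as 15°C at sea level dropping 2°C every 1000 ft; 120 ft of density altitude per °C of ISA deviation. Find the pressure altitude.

DA = PA + 120 × (OAT − (15 − 2·PA/1000)) = PA + 120·OAT − 1800 + 0.24·PA = 1.24·PA + 120·OAT − 1800.
So 1.24·PA = 4160 − 120 × 29 + 1800 = 2480.
PA = 2480 / 1.24 = 2000 ft.

2000 ft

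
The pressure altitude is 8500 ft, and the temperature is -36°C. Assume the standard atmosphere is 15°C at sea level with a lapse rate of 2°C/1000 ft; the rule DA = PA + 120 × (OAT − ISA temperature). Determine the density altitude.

ISA temperature at 8500 ft = 15 − 2 × (8500/1000) = -2°C.
ISA deviation = -36 − (-2) = -34°C.
Density altitude = 8500 + 120 × (-34) = 8500 + (-4080) = 4420 ft.

4420 ft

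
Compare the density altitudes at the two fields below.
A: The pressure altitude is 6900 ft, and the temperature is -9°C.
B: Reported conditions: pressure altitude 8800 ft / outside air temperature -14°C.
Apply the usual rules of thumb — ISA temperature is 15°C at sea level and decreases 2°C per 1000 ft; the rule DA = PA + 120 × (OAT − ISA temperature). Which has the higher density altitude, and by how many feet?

A: ISA temp = 1.2°C, deviation -10.2°C, DA = 6900 + 120 × (-10.2) = 5676 ft.
B: ISA temp = -2.6°C, deviation -11.4°C, DA = 8800 + 120 × (-11.4) = 7432 ft.
B is higher by 7432 − 5676 = 1756 ft.

B by 1756 ft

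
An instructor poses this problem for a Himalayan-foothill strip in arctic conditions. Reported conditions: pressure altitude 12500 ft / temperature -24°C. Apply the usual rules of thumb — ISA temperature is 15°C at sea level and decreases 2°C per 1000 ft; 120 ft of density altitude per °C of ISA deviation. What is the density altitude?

10820 ft

ISA temperature at 12500 ft = 15 − 2 × (12500/1000) = -10°C.
ISA deviation = -24 − (-10) = -14°C.
Density altitude = 12500 + 120 × (-14) = 12500 + (-1680) = 10820 ft.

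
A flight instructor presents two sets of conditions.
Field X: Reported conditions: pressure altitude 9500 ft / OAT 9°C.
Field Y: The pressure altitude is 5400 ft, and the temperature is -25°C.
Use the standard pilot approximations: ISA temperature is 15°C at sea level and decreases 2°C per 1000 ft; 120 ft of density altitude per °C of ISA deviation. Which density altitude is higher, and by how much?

Field X: ISA temp = -4°C, deviation +13°C, DA = 9500 + 120 × 13 = 11060 ft.
Field Y: ISA temp = 4.2°C, deviation -29.2°C, DA = 5400 + 120 × (-29.2) = 1896 ft.
Field X is higher by 11060 − 1896 = 9164 ft.

Field X by 9164 ft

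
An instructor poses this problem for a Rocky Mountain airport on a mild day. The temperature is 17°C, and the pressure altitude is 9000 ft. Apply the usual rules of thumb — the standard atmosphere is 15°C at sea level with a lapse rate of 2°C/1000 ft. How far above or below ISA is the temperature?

ISA+20°C

ISA temperature at 9000 ft = 15 − 2 × (9000/1000) = -3°C.
Deviation = OAT − ISA = 17 − (-3) = +20°C.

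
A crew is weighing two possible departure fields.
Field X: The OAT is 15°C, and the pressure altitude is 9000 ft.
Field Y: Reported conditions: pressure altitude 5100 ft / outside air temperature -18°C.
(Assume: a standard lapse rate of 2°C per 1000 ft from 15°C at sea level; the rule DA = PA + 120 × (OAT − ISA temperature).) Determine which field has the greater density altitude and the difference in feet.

Field X by 8796 ft

Field X: ISA temp = -3°C, deviation +18°C, DA = 9000 + 120 × 18 = 11160 ft.
Field Y: ISA temp = 4.8°C, deviation -22.8°C, DA = 5100 + 120 × (-22.8) = 2364 ft.
Field X is higher by 11160 − 2364 = 8796 ft.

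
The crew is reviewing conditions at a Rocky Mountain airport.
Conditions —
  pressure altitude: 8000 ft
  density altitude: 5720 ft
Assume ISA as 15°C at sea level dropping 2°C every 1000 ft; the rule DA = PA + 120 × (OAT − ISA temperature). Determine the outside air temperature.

-20°C

Density altitude − pressure altitude = 5720 − 8000 = -2280 ft.
At 120 ft/°C that is an ISA deviation of -2280/120 = -19°C.
ISA temperature at 8000 ft = 15 − 2 × (8000/1000) = -1°C.
OAT = ISA + deviation = -1 + (-19) = -20°C.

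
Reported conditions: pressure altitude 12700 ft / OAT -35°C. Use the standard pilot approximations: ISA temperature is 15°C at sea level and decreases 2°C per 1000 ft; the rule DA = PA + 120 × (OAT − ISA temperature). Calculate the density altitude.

9748 ft

ISA temperature at 12700 ft = 15 − 2 × (12700/1000) = -10.4°C.
ISA deviation = -35 − (-10.4) = -24.6°C.
Density altitude = 12700 + 120 × (-24.6) = 12700 + (-2952) = 9748 ft.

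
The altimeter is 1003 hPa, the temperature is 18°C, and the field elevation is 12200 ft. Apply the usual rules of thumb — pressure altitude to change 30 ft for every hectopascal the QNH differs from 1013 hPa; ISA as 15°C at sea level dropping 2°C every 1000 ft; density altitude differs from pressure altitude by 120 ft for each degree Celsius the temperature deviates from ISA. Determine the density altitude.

Pressure altitude = 12200 + (1013 − 1003) × 30 = 12200 + (+300) = 12500 ft.
ISA temperature at 12500 ft = 15 − 2 × (12500/1000) = -10°C.
ISA deviation = 18 − (-10) = +28°C.
Density altitude = 12500 + 120 × (28) = 15860 ft.

15860 ft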